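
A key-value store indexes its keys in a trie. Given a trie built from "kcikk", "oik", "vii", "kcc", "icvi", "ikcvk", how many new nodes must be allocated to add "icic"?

2

The longest prefix of "icic" already in the trie is "ic" (length 2).
New nodes needed: |"icic"| − 2 = 4 − 2 = 2.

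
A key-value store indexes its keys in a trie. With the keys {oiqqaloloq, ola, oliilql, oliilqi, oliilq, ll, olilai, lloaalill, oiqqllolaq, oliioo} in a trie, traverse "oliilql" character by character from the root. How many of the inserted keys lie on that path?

2

Check each prefix of "oliilql" against the stored set — each match is an end-marker on the path.
Prefixes of the query that are stored words: "oliilq", "oliilql"
Count: 2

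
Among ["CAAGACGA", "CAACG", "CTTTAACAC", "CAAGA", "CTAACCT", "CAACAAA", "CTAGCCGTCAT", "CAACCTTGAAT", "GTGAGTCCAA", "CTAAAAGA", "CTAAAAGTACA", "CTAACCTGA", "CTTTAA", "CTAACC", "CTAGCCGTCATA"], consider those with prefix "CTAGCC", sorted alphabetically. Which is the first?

CTAGCCGTCAT

DFS of the "CTAGCC" subtree visits, in order: "CTAGCCGTCAT", "CTAGCCGTCATA"
The 1st is CTAGCCGTCAT.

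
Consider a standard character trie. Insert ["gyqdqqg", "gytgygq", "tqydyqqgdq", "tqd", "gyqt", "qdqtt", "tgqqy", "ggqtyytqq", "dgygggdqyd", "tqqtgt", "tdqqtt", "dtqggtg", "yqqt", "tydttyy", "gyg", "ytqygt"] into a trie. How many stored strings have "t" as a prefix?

6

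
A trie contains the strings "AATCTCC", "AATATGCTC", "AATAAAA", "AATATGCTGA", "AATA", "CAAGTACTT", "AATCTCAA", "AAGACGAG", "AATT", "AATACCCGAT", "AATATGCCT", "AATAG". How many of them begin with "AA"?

11

Filter for entries beginning with "AA":
Matches: "AAGACGAG", "AATA", "AATAAAA", "AATACCCGAT", "AATAG", "AATATGCCT", "AATATGCTC", "AATATGCTGA", "AATCTCAA", "AATCTCC", "AATT"
Count: 11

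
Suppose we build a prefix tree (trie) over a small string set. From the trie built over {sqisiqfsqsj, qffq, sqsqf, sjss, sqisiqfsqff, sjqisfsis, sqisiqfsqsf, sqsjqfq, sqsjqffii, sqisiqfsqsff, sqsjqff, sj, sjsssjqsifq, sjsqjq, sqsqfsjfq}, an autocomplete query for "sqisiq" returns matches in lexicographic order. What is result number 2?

Filter for "sqisiq…" and sort: "sqisiqfsqff", "sqisiqfsqsf", "sqisiqfsqsff", "sqisiqfsqsj"
Position 2: sqisiqfsqsf

sqisiqfsqsf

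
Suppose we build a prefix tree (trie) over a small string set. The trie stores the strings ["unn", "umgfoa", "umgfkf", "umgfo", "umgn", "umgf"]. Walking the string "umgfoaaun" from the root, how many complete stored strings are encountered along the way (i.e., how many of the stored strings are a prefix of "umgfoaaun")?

3

Walk "umgfoaaun" from the root; an end-of-word marker is hit whenever a stored word is a prefix of "umgfoaaun".
Prefixes of the query that are stored words: "umgf", "umgfo", "umgfoa"
Count: 3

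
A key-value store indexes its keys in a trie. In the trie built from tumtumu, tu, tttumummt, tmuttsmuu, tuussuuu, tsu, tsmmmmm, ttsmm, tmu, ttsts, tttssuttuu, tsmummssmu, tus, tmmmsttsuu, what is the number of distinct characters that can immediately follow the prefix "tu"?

Walk "tu" from the root, arriving at one node.
Characters that immediately follow "tu" among the stored strings: {m, s, u}.
That node has 3 child edges.

3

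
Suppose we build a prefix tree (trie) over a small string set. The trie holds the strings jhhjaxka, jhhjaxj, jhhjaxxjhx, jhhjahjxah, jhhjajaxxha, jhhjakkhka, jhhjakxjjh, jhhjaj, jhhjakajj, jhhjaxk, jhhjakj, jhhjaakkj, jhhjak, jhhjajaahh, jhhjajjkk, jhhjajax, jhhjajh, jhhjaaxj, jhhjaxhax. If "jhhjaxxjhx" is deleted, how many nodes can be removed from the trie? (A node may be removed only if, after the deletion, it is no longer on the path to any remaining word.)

4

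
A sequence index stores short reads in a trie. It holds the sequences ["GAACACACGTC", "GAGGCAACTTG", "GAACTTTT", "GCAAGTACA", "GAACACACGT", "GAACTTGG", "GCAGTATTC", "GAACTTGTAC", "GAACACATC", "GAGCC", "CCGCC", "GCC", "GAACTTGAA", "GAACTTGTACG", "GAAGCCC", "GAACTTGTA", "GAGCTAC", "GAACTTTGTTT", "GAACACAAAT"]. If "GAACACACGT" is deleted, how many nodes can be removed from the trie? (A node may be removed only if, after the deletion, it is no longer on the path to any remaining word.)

0

A node on "GAACACACGT"'s path can go only if nothing else ends at it or branches off below it.
Every node on "GAACACACGT" is still needed (e.g. by "GAACACACGTC"), so nothing is freed.
Nodes removed: 0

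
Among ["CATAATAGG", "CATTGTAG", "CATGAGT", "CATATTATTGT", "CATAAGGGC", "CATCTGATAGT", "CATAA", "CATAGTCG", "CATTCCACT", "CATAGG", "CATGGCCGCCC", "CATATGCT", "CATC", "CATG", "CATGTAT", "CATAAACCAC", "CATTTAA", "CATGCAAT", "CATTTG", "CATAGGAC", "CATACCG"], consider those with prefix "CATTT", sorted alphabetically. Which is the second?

CATTTG

Words with prefix "CATTT", in lexicographic order: "CATTTAA", "CATTTG"
The 2nd is CATTTG.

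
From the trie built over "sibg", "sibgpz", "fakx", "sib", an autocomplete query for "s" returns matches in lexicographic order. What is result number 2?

Filter for "s…" and sort: "sib", "sibg", "sibgpz"
Position 2: sibg

sibg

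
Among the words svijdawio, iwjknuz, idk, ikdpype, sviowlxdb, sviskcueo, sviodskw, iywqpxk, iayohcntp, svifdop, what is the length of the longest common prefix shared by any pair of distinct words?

4

The deepest shared node is where two words last agree before diverging.
"sviodskw" and "sviowlxdb" agree on "svio" (4 characters) before diverging; nothing deeper is shared.
Longest shared-prefix length: 4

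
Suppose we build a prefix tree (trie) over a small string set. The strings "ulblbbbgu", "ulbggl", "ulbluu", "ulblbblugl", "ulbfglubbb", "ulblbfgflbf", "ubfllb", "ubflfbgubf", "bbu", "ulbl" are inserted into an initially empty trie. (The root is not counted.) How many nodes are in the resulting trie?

For each word, the new-node count is its length minus the longest prefix already in the trie:
  "ulblbbbgu" → 9 new (u, l, b, l, b, b, b, g, u)
  "ulbggl" → prefix "ulb" already present; 3 new (g, g, l)
  "ulbluu" → prefix "ulbl" already present; 2 new (u, u)
  "ulblbblugl" → prefix "ulblbb" already present; 4 new (l, u, g, l)
  "ulbfglubbb" → prefix "ulb" already present; 7 new (f, g, l, u, b, b, b)
  "ulblbfgflbf" → prefix "ulblb" already present; 6 new (f, g, f, l, b, f)
  "ubfllb" → prefix "u" already present; 5 new (b, f, l, l, b)
  "ubflfbgubf" → prefix "ubfl" already present; 6 new (f, b, g, u, b, f)
  "bbu" → 3 new (b, b, u)
  "ulbl" → prefix "ulbl" already present; 0 new (none)
Total nodes = 9 + 3 + 2 + 4 + 7 + 6 + 5 + 6 + 3 + 0 = 45

45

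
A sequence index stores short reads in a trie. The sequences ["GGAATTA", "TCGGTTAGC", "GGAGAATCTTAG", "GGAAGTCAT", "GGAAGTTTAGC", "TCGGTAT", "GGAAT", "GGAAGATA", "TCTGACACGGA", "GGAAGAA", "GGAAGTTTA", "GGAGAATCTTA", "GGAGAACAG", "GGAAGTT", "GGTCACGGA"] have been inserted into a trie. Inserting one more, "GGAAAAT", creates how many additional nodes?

The longest prefix of "GGAAAAT" already in the trie is "GGAA" (length 4).
New nodes needed: |"GGAAAAT"| − 4 = 7 − 4 = 3.

3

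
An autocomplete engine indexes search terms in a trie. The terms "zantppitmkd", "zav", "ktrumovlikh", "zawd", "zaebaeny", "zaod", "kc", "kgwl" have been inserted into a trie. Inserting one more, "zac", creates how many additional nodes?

The longest prefix of "zac" already in the trie is "za" (length 2).
So 3 − 2 = 1 new nodes.

1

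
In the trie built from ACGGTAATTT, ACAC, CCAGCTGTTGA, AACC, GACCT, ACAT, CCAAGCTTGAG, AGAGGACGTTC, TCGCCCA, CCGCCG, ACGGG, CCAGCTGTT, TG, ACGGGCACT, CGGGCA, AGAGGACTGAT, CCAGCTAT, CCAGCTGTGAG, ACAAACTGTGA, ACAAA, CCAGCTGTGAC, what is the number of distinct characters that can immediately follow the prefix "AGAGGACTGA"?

1

The children of the "AGAGGACTGA" node are the distinct next characters among strings starting with "AGAGGACTGA".
Distinct next characters after "AGAGGACTGA": T.
That node has 1 child edge.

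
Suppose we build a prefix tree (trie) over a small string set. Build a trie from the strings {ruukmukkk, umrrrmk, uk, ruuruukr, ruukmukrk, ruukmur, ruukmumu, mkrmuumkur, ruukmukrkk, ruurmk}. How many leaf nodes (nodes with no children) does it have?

A leaf is a node with no children — equivalently, the end of a word that is not a proper prefix of any other stored word.
Those words: "mkrmuumkur", "ruukmukkk", "ruukmukrkk", "ruukmumu", "ruukmur", "ruurmk", "ruuruukr", "uk", "umrrrmk"
Leaf count: 9

9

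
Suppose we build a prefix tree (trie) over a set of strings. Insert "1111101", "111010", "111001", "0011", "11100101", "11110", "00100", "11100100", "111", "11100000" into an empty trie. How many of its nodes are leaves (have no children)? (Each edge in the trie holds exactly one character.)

A leaf is a node with no children — equivalently, the end of a word that is not a proper prefix of any other stored word.
Those words: "00100", "0011", "11100000", "11100100", "11100101", "111010", "11110", "1111101"
Leaf count: 8

8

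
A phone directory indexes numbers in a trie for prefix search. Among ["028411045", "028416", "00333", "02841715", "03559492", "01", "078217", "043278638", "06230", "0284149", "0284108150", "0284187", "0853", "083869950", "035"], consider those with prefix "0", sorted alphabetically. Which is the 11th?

Words with prefix "0", in lexicographic order: "00333", "01", "0284108150", "028411045", "0284149", "028416", "02841715", "0284187", "035", "03559492", "043278638", "06230", "078217", "083869950", "0853"
The 11th is 043278638.

043278638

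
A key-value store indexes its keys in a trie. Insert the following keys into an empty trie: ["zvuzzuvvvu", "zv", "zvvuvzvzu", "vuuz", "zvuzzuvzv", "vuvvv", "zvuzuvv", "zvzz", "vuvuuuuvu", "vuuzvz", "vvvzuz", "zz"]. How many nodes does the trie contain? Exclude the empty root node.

45

Count nodes per top-level branch (shared prefixes stored once):
  'v'-branch (vuuz, vuuzvz, vuvuuuuvu, vuvvv, vvvzuz): 20 nodes
  'z'-branch (zv, zvuzuvv, zvuzzuvvvu, zvuzzuvzv, zvvuvzvzu, zvzz, zz): 25 nodes
Sum: 45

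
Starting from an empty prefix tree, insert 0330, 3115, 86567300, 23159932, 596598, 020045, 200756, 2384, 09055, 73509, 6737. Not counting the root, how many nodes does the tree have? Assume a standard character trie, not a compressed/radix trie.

Trace insertions, counting only characters that open a new branch:
  "0330" → 4 new (0, 3, 3, 0)
  "3115" → 4 new (3, 1, 1, 5)
  "86567300" → 8 new (8, 6, 5, 6, 7, 3, 0, 0)
  "23159932" → 8 new (2, 3, 1, 5, 9, 9, 3, 2)
  "596598" → 6 new (5, 9, 6, 5, 9, 8)
  "020045" → prefix "0" already present; 5 new (2, 0, 0, 4, 5)
  "200756" → prefix "2" already present; 5 new (0, 0, 7, 5, 6)
  "2384" → prefix "23" already present; 2 new (8, 4)
  "09055" → prefix "0" already present; 4 new (9, 0, 5, 5)
  "73509" → 5 new (7, 3, 5, 0, 9)
  "6737" → 4 new (6, 7, 3, 7)
Total nodes = 4 + 4 + 8 + 8 + 6 + 5 + 5 + 2 + 4 + 5 + 4 = 55

55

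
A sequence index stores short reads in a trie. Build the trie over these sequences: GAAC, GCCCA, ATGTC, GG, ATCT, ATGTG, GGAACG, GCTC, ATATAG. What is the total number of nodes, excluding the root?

27

Trie structure (* marks end of a word):
(root)
├─ A
│  └─ T
│     ├─ A
│     │  └─ T
│     │     └─ A
│     │        └─ G *
│     ├─ C
│     │  └─ T *
│     └─ G
│        └─ T
│           ├─ C *
│           └─ G *
└─ G
   ├─ A
   │  └─ A
   │     └─ C *
   ├─ C
   │  ├─ C
   │  │  └─ C
   │  │     └─ A *
   │  └─ T
   │     └─ C *
   └─ G *
      └─ A
         └─ A
            └─ C
               └─ G *
Counting every labelled node above: 27.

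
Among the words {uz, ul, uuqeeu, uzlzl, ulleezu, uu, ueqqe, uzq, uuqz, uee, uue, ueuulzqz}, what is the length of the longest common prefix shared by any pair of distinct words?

3

Look for the deepest trie node that still has at least two words in its subtree.
e.g. "uuqeeu" and "uuqz" share the prefix "uuq" of length 3; no pair shares a longer one.
Longest shared-prefix length: 3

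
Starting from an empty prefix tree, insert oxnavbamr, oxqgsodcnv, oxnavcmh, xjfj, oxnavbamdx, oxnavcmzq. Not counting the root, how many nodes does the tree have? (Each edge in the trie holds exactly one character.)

28

Insert word by word; a character creates a node only if that edge doesn't already exist:
  "oxnavbamr" → 9 new (o, x, n, a, v, b, a, m, r)
  "oxqgsodcnv" → prefix "ox" already present; 8 new (q, g, s, o, d, c, n, v)
  "oxnavcmh" → prefix "oxnav" already present; 3 new (c, m, h)
  "xjfj" → 4 new (x, j, f, j)
  "oxnavbamdx" → prefix "oxnavbam" already present; 2 new (d, x)
  "oxnavcmzq" → prefix "oxnavcm" already present; 2 new (z, q)
Total nodes = 9 + 8 + 3 + 4 + 2 + 2 = 28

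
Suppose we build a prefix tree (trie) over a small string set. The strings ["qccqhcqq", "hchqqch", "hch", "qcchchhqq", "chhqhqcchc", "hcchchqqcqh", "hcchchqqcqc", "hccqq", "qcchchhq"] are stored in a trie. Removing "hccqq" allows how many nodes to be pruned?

2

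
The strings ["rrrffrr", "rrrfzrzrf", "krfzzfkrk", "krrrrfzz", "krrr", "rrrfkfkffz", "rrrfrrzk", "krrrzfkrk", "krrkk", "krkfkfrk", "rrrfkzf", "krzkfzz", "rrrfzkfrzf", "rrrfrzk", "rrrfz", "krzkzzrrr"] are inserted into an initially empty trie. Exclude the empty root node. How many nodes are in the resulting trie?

69

For each word, the new-node count is its length minus the longest prefix already in the trie:
  "rrrffrr" → 7 new (r, r, r, f, f, r, r)
  "rrrfzrzrf" → prefix "rrrf" already present; 5 new (z, r, z, r, f)
  "krfzzfkrk" → 9 new (k, r, f, z, z, f, k, r, k)
  "krrrrfzz" → prefix "kr" already present; 6 new (r, r, r, f, z, z)
  "krrr" → prefix "krrr" already present; 0 new (none)
  "rrrfkfkffz" → prefix "rrrf" already present; 6 new (k, f, k, f, f, z)
  "rrrfrrzk" → prefix "rrrf" already present; 4 new (r, r, z, k)
  "krrrzfkrk" → prefix "krrr" already present; 5 new (z, f, k, r, k)
  "krrkk" → prefix "krr" already present; 2 new (k, k)
  "krkfkfrk" → prefix "kr" already present; 6 new (k, f, k, f, r, k)
  "rrrfkzf" → prefix "rrrfk" already present; 2 new (z, f)
  "krzkfzz" → prefix "kr" already present; 5 new (z, k, f, z, z)
  "rrrfzkfrzf" → prefix "rrrfz" already present; 5 new (k, f, r, z, f)
  "rrrfrzk" → prefix "rrrfr" already present; 2 new (z, k)
  "rrrfz" → prefix "rrrfz" already present; 0 new (none)
  "krzkzzrrr" → prefix "krzk" already present; 5 new (z, z, r, r, r)
Total nodes = 7 + 5 + 9 + 6 + 0 + 6 + 4 + 5 + 2 + 6 + 2 + 5 + 5 + 2 + 0 + 5 = 69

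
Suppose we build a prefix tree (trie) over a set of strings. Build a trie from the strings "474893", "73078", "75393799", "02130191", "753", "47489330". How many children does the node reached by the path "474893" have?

1

Follow the path "474893" to its node, then look at its outgoing edges.
Characters that immediately follow "474893" among the stored strings: {3}.
That node has 1 child edge.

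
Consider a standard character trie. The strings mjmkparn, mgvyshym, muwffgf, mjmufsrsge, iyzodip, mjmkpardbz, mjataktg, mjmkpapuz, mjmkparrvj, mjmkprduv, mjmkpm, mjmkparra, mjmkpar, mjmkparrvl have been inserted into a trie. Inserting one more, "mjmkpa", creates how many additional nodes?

Every character of "mjmkpa" already lies on an existing path (it is a prefix of some stored word).
No new nodes are needed: 0.

0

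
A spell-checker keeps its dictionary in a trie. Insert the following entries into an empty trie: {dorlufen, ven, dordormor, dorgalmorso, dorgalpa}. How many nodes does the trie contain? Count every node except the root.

27

For each word, the new-node count is its length minus the longest prefix already in the trie:
  "dorlufen" → 8 new (d, o, r, l, u, f, e, n)
  "ven" → 3 new (v, e, n)
  "dordormor" → prefix "dor" already present; 6 new (d, o, r, m, o, r)
  "dorgalmorso" → prefix "dor" already present; 8 new (g, a, l, m, o, r, s, o)
  "dorgalpa" → prefix "dorgal" already present; 2 new (p, a)
Total nodes = 8 + 3 + 6 + 8 + 2 = 27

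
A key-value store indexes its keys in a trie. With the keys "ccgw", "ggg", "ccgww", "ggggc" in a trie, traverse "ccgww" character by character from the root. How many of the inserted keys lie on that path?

Check each prefix of "ccgww" against the stored set — each match is an end-marker on the path.
Prefixes of the query that are stored words: "ccgw", "ccgww"
Count: 2

2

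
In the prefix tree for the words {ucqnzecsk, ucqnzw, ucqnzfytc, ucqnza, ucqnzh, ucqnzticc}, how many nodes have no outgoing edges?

A leaf is a node with no children — equivalently, the end of a word that is not a proper prefix of any other stored word.
Those words: "ucqnza", "ucqnzecsk", "ucqnzfytc", "ucqnzh", "ucqnzticc", "ucqnzw"
Leaf count: 6

6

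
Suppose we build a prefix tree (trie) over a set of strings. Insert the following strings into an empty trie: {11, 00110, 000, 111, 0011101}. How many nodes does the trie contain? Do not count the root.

12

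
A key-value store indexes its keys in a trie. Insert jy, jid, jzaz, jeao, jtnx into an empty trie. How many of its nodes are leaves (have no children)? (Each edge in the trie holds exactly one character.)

Leaves are exactly the stored words that no other stored word extends.
Those words: "jeao", "jid", "jtnx", "jy", "jzaz"
Leaf count: 5

5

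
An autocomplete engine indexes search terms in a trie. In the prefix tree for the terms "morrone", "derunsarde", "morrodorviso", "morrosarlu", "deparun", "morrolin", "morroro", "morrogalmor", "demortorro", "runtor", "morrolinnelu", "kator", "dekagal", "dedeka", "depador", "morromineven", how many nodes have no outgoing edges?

15

Leaves are exactly the stored words that no other stored word extends.
Those words: "dedeka", "dekagal", "demortorro", "depador", "deparun", "derunsarde", "kator", "morrodorviso", "morrogalmor", "morrolinnelu", "morromineven", "morrone", "morroro", "morrosarlu", "runtor"
Leaf count: 15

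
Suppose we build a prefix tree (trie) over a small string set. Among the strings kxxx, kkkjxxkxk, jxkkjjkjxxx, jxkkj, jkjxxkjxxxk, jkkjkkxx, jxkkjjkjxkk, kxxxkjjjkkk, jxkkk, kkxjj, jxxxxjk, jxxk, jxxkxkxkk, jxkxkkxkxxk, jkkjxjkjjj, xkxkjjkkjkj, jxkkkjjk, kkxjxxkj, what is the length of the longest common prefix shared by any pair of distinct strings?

The deepest shared node is where two words last agree before diverging.
"jxkkjjkjxkk" and "jxkkjjkjxxx" agree on "jxkkjjkjx" (9 characters) before diverging; nothing deeper is shared.
Longest shared-prefix length: 9

9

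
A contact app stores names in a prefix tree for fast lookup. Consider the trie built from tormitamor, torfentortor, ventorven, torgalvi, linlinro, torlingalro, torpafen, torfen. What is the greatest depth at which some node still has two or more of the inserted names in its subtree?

6

Equivalently: take the maximum, over all pairs, of their longest common prefix length.
"torfen" and "torfentortor" agree on "torfen" (6 characters) before diverging; nothing deeper is shared.
Longest shared-prefix length: 6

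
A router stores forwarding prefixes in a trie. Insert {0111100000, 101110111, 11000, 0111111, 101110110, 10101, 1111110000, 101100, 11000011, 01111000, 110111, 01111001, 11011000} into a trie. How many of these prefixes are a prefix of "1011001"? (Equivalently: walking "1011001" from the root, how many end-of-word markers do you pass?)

1

Check each prefix of "1011001" against the stored set — each match is an end-marker on the path.
Prefixes of the query that are stored words: "101100"
Count: 1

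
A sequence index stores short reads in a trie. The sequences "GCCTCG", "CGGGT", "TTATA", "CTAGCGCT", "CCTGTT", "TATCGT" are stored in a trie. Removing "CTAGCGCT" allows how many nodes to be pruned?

7

Walk "CTAGCGCT" from the leaf back toward the root, removing each node that no remaining word uses.
The suffix "TAGCGCT" (7 nodes) is used only by "CTAGCGCT"; the node for "C" still has the child "G", so pruning stops there.
Nodes removed: 7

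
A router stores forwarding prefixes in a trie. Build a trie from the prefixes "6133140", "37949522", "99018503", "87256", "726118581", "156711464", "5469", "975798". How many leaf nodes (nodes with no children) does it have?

Leaves are exactly the stored words that no other stored word extends.
Those words: "156711464", "37949522", "5469", "6133140", "726118581", "87256", "975798", "99018503"
Leaf count: 8

8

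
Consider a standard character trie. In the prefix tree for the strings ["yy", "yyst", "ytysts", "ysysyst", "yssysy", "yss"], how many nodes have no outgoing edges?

A leaf is a node with no children — equivalently, the end of a word that is not a proper prefix of any other stored word.
Those words: "yssysy", "ysysyst", "ytysts", "yyst"
Leaf count: 4

4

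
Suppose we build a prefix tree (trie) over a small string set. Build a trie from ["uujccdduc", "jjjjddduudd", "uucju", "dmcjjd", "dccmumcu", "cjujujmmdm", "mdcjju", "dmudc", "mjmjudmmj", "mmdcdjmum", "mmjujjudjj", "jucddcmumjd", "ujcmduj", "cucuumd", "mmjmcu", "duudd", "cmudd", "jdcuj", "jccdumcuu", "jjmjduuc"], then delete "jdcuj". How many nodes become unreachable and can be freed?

4

A node on "jdcuj"'s path can go only if nothing else ends at it or branches off below it.
The suffix "dcuj" (4 nodes) is used only by "jdcuj"; the node for "j" still has the child "j", so pruning stops there.
Nodes removed: 4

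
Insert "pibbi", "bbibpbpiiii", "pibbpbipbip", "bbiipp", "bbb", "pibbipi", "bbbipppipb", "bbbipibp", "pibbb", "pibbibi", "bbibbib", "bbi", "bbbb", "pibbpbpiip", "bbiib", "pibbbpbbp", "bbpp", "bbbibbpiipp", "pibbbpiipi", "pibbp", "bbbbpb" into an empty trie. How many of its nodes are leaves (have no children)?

15

Leaves are exactly the stored words that no other stored word extends.
Those words: "bbbbpb", "bbbibbpiipp", "bbbipibp", "bbbipppipb", "bbibbib", "bbibpbpiiii", "bbiib", "bbiipp", "bbpp", "pibbbpbbp", "pibbbpiipi", "pibbibi", "pibbipi", "pibbpbipbip", "pibbpbpiip"
Leaf count: 15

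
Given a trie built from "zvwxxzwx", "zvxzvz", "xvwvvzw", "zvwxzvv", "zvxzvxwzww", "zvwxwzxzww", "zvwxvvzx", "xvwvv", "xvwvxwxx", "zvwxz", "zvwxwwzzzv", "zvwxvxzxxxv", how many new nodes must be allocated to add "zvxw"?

1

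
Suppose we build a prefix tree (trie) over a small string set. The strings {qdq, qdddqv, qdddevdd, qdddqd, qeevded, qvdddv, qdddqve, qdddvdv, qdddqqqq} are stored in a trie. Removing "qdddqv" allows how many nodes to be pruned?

A node on "qdddqv"'s path can go only if nothing else ends at it or branches off below it.
Every node on "qdddqv" is still needed (e.g. by "qdddqve"), so nothing is freed.
Nodes removed: 0

0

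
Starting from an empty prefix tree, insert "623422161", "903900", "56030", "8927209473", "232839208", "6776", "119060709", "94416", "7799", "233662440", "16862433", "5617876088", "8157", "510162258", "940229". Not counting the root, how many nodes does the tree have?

Insert word by word; a character creates a node only if that edge doesn't already exist:
  "623422161" → 9 new (6, 2, 3, 4, 2, 2, 1, 6, 1)
  "903900" → 6 new (9, 0, 3, 9, 0, 0)
  "56030" → 5 new (5, 6, 0, 3, 0)
  "8927209473" → 10 new (8, 9, 2, 7, 2, 0, 9, 4, 7, 3)
  "232839208" → 9 new (2, 3, 2, 8, 3, 9, 2, 0, 8)
  "6776" → prefix "6" already present; 3 new (7, 7, 6)
  "119060709" → 9 new (1, 1, 9, 0, 6, 0, 7, 0, 9)
  "94416" → prefix "9" already present; 4 new (4, 4, 1, 6)
  "7799" → 4 new (7, 7, 9, 9)
  "233662440" → prefix "23" already present; 7 new (3, 6, 6, 2, 4, 4, 0)
  "16862433" → prefix "1" already present; 7 new (6, 8, 6, 2, 4, 3, 3)
  "5617876088" → prefix "56" already present; 8 new (1, 7, 8, 7, 6, 0, 8, 8)
  "8157" → prefix "8" already present; 3 new (1, 5, 7)
  "510162258" → prefix "5" already present; 8 new (1, 0, 1, 6, 2, 2, 5, 8)
  "940229" → prefix "94" already present; 4 new (0, 2, 2, 9)
Total nodes = 9 + 6 + 5 + 10 + 9 + 3 + 9 + 4 + 4 + 7 + 7 + 8 + 3 + 8 + 4 = 96

96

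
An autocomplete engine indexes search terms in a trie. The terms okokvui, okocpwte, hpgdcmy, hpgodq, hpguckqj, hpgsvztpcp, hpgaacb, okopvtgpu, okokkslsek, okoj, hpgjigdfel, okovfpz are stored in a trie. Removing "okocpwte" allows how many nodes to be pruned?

Walk "okocpwte" from the leaf back toward the root, removing each node that no remaining word uses.
The suffix "cpwte" (5 nodes) is used only by "okocpwte"; the node for "oko" still has the child "k", so pruning stops there.
Nodes removed: 5

5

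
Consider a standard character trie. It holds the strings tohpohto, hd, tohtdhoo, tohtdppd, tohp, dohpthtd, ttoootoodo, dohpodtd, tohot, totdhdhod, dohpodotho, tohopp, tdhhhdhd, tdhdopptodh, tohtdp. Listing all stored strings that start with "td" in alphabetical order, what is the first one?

tdhdopptodh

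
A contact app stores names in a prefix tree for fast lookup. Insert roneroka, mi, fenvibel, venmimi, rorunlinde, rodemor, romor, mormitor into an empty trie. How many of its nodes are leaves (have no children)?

8

Leaves are exactly the stored words that no other stored word extends.
Those words: "fenvibel", "mi", "mormitor", "rodemor", "romor", "roneroka", "rorunlinde", "venmimi"
Leaf count: 8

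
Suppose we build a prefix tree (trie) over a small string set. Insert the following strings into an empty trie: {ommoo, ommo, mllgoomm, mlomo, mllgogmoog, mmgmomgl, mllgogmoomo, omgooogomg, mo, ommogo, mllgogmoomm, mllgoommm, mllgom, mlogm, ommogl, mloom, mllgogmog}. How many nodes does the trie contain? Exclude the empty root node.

Trace insertions, counting only characters that open a new branch:
  "ommoo" → 5 new (o, m, m, o, o)
  "ommo" → prefix "ommo" already present; 0 new (none)
  "mllgoomm" → 8 new (m, l, l, g, o, o, m, m)
  "mlomo" → prefix "ml" already present; 3 new (o, m, o)
  "mllgogmoog" → prefix "mllgo" already present; 5 new (g, m, o, o, g)
  "mmgmomgl" → prefix "m" already present; 7 new (m, g, m, o, m, g, l)
  "mllgogmoomo" → prefix "mllgogmoo" already present; 2 new (m, o)
  "omgooogomg" → prefix "om" already present; 8 new (g, o, o, o, g, o, m, g)
  "mo" → prefix "m" already present; 1 new (o)
  "ommogo" → prefix "ommo" already present; 2 new (g, o)
  "mllgogmoomm" → prefix "mllgogmoom" already present; 1 new (m)
  "mllgoommm" → prefix "mllgoomm" already present; 1 new (m)
  "mllgom" → prefix "mllgo" already present; 1 new (m)
  "mlogm" → prefix "mlo" already present; 2 new (g, m)
  "ommogl" → prefix "ommog" already present; 1 new (l)
  "mloom" → prefix "mlo" already present; 2 new (o, m)
  "mllgogmog" → prefix "mllgogmo" already present; 1 new (g)
Total nodes = 5 + 0 + 8 + 3 + 5 + 7 + 2 + 8 + 1 + 2 + 1 + 1 + 1 + 2 + 1 + 2 + 1 = 50

50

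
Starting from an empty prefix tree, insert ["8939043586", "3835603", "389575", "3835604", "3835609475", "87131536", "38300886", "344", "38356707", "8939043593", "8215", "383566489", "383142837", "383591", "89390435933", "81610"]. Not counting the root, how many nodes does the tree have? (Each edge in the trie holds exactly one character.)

65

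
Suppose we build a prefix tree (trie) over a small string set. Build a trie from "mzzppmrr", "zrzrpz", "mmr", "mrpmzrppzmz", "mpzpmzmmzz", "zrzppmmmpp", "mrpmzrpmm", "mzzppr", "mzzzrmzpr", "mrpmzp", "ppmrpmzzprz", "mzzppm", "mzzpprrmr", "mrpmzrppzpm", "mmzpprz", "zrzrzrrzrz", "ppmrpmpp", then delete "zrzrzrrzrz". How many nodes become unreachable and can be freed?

6

Walk "zrzrzrrzrz" from the leaf back toward the root, removing each node that no remaining word uses.
The suffix "zrrzrz" (6 nodes) is used only by "zrzrzrrzrz"; the node for "zrzr" still has the child "p", so pruning stops there.
Nodes removed: 6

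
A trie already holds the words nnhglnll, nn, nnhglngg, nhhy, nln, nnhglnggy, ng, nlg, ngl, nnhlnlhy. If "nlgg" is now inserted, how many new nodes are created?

1

"nlg" is already a path in the trie; the remaining "g" must be added.
New nodes needed: |"nlgg"| − 3 = 4 − 3 = 1.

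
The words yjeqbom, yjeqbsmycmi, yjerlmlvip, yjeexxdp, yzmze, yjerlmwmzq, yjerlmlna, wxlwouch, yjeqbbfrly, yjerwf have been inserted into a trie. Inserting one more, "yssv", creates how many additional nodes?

"y" is already a path in the trie; the remaining "ssv" must be added.
Each of the 3 remaining characters creates one node.

3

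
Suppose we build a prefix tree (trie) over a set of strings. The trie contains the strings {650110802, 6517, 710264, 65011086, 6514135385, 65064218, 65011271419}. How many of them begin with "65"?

Filter for entries beginning with "65":
Words under "65": 650110802, 65011086, 65011271419, 65064218, 6514135385, 6517
Count: 6

6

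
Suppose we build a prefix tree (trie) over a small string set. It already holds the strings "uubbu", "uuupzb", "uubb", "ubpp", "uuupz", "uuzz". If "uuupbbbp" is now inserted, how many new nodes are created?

Walking "uuupbbbp" from the root, the first 4 characters ("uuup") follow existing edges; "b" is the first miss.
Each of the 4 remaining characters creates one node.

4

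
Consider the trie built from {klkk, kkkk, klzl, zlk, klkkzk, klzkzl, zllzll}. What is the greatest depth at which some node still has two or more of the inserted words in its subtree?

Look for the deepest trie node that still has at least two words in its subtree.
"klkk" and "klkkzk" agree on "klkk" (4 characters) before diverging; nothing deeper is shared.
Longest shared-prefix length: 4

4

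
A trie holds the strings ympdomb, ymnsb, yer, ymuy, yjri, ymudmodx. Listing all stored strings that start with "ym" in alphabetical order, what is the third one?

ymudmodx

Filter for "ym…" and sort: "ymnsb", "ympdomb", "ymudmodx", "ymuy"
Position 3: ymudmodx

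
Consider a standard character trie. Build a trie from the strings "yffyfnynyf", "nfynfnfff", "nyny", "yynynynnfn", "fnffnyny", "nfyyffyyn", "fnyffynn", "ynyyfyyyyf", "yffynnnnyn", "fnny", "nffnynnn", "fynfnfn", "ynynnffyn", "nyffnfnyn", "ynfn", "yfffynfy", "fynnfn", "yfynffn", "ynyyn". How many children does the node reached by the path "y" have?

3

Walk "y" from the root, arriving at one node.
Distinct next characters after "y": f, n, y.
That node has 3 child edges.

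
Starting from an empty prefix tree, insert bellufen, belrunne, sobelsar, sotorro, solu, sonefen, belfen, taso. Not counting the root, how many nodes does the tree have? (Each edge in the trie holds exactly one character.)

40

Count nodes per top-level branch (shared prefixes stored once):
  'b'-branch (belfen, bellufen, belrunne): 16 nodes
  's'-branch (sobelsar, solu, sonefen, sotorro): 20 nodes
  't'-branch (taso): 4 nodes
Sum: 40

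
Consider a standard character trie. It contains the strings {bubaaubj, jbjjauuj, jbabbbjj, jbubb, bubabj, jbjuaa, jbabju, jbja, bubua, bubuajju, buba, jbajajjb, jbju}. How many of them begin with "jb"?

8

Traverse to the node for "jb", then collect every word in that subtree.
Matches: "jbabbbjj", "jbabju", "jbajajjb", "jbja", "jbjjauuj", "jbju", "jbjuaa", "jbubb"
Count: 8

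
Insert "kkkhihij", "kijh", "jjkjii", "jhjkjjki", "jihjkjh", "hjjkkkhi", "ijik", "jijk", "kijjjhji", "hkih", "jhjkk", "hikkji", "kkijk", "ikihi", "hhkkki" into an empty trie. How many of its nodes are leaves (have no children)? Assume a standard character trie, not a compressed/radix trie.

15

Leaves are exactly the stored words that no other stored word extends.
Those words: "hhkkki", "hikkji", "hjjkkkhi", "hkih", "ijik", "ikihi", "jhjkjjki", "jhjkk", "jihjkjh", "jijk", "jjkjii", "kijh", "kijjjhji", "kkijk", "kkkhihij"
Leaf count: 15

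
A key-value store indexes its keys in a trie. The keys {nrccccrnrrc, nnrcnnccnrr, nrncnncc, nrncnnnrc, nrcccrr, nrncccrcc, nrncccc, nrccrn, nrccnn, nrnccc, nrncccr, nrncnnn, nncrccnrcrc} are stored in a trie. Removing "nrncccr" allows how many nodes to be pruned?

Walk "nrncccr" from the leaf back toward the root, removing each node that no remaining word uses.
Every node on "nrncccr" is still needed (e.g. by "nrncccrcc"), so nothing is freed.
Nodes removed: 0

0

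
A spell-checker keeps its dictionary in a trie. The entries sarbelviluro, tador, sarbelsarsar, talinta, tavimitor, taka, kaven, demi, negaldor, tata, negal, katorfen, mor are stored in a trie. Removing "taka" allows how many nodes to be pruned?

After clearing the end-marker at "taka", prune upward until reaching a node still needed by another word.
The suffix "ka" (2 nodes) is used only by "taka"; the node for "ta" still has the child "d", so pruning stops there.
Nodes removed: 2

2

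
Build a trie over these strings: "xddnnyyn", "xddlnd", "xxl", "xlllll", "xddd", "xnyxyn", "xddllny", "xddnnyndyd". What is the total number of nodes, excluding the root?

31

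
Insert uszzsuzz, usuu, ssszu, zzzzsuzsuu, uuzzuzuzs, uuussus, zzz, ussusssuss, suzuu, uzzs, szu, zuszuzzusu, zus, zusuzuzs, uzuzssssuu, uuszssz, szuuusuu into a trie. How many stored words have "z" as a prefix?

Walk to "z"; the words in its subtree are exactly those with that prefix.
Words under "z": zus, zusuzuzs, zuszuzzusu, zzz, zzzzsuzsuu
Count: 5

5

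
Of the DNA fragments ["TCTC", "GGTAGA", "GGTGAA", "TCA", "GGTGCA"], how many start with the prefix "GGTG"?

Traverse to the node for "GGTG", then collect every word in that subtree.
Words under "GGTG": GGTGAA, GGTGCA
Count: 2

2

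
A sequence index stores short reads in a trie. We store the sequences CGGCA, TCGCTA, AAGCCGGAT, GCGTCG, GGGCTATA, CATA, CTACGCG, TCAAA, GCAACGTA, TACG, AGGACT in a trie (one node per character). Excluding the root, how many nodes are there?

Trace insertions, counting only characters that open a new branch:
  "CGGCA" → 5 new (C, G, G, C, A)
  "TCGCTA" → 6 new (T, C, G, C, T, A)
  "AAGCCGGAT" → 9 new (A, A, G, C, C, G, G, A, T)
  "GCGTCG" → 6 new (G, C, G, T, C, G)
  "GGGCTATA" → prefix "G" already present; 7 new (G, G, C, T, A, T, A)
  "CATA" → prefix "C" already present; 3 new (A, T, A)
  "CTACGCG" → prefix "C" already present; 6 new (T, A, C, G, C, G)
  "TCAAA" → prefix "TC" already present; 3 new (A, A, A)
  "GCAACGTA" → prefix "GC" already present; 6 new (A, A, C, G, T, A)
  "TACG" → prefix "T" already present; 3 new (A, C, G)
  "AGGACT" → prefix "A" already present; 5 new (G, G, A, C, T)
Total nodes = 5 + 6 + 9 + 6 + 7 + 3 + 6 + 3 + 6 + 3 + 5 = 59

59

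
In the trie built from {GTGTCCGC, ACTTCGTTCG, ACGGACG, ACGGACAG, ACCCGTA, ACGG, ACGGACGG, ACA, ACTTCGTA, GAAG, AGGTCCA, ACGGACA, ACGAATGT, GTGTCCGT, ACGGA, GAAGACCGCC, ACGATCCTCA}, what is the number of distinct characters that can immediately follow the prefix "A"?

2

Walk "A" from the root, arriving at one node.
Distinct next characters after "A": C, G.
That node has 2 child edges.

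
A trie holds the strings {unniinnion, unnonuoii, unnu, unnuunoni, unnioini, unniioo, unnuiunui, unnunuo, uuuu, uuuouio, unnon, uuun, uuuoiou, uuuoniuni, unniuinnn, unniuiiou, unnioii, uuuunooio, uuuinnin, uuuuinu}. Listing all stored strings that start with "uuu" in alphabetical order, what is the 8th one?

uuuunooio

Filter for "uuu…" and sort: "uuuinnin", "uuun", "uuuoiou", "uuuoniuni", "uuuouio", "uuuu", "uuuuinu", "uuuunooio"
Position 8: uuuunooio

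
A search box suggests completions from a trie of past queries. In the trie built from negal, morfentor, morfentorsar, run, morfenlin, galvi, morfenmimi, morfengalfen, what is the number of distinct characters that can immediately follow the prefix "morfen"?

4

Follow the path "morfen" to its node, then look at its outgoing edges.
Characters that immediately follow "morfen" among the stored strings: {g, l, m, t}.
That node has 4 child edges.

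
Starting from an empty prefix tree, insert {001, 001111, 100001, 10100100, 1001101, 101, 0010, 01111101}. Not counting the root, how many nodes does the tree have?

30

Insert word by word; a character creates a node only if that edge doesn't already exist:
  "001" → 3 new (0, 0, 1)
  "001111" → prefix "001" already present; 3 new (1, 1, 1)
  "100001" → 6 new (1, 0, 0, 0, 0, 1)
  "10100100" → prefix "10" already present; 6 new (1, 0, 0, 1, 0, 0)
  "1001101" → prefix "100" already present; 4 new (1, 1, 0, 1)
  "101" → prefix "101" already present; 0 new (none)
  "0010" → prefix "001" already present; 1 new (0)
  "01111101" → prefix "0" already present; 7 new (1, 1, 1, 1, 1, 0, 1)
Total nodes = 3 + 3 + 6 + 6 + 4 + 0 + 1 + 7 = 30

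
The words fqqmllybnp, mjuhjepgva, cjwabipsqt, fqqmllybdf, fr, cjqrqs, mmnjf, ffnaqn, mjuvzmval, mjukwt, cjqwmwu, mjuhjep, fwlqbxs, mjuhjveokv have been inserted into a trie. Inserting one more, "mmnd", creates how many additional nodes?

1

"mmn" is already a path in the trie; the remaining "d" must be added.
So 4 − 3 = 1 new nodes.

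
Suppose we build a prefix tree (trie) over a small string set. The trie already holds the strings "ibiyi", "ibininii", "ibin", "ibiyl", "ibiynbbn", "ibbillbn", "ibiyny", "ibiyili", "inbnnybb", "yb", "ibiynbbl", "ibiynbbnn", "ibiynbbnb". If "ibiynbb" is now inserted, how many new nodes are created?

Every character of "ibiynbb" already lies on an existing path (it is a prefix of some stored word).
No new nodes are needed: 0.

0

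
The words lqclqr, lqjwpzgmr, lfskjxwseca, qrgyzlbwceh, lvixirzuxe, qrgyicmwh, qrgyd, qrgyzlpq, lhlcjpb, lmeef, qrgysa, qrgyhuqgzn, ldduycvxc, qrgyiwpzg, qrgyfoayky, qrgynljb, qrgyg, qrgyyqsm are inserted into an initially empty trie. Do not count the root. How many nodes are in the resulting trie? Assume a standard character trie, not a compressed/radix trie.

Count nodes per top-level branch (shared prefixes stored once):
  'l'-branch (ldduycvxc, lfskjxwseca, lhlcjpb, lmeef, lqclqr, lqjwpzgmr, lvixirzuxe): 50 nodes
  'q'-branch (qrgyd, qrgyfoayky, qrgyg, qrgyhuqgzn, qrgyicmwh, qrgyiwpzg, qrgynljb, qrgysa, qrgyyqsm, qrgyzlbwceh, qrgyzlpq): 46 nodes
Sum: 96

96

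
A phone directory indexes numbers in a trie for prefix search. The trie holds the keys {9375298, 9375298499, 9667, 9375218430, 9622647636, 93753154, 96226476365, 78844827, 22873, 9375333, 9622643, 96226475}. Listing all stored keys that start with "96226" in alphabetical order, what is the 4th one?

Words with prefix "96226", in lexicographic order: "9622643", "96226475", "9622647636", "96226476365"
Position 4: 96226476365

96226476365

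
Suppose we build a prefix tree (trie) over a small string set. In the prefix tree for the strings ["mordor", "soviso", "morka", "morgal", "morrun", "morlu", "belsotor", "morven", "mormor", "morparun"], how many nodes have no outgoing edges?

10

Leaves are exactly the stored words that no other stored word extends.
Those words: "belsotor", "mordor", "morgal", "morka", "morlu", "mormor", "morparun", "morrun", "morven", "soviso"
Leaf count: 10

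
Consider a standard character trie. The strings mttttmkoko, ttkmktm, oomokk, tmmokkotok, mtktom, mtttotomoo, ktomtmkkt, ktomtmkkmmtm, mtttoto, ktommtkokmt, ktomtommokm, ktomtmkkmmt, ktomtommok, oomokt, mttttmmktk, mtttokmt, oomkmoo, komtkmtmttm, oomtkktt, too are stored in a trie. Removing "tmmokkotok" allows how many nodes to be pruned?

Walk "tmmokkotok" from the leaf back toward the root, removing each node that no remaining word uses.
The suffix "mmokkotok" (9 nodes) is used only by "tmmokkotok"; the node for "t" still has the child "t", so pruning stops there.
Nodes removed: 9

9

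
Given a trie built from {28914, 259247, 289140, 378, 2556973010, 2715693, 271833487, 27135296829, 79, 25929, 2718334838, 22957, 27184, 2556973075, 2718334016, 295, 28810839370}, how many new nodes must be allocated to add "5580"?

4

"5580" shares no prefix with any stored word, so all 4 characters open new nodes.
4 − 0 = 4 new nodes.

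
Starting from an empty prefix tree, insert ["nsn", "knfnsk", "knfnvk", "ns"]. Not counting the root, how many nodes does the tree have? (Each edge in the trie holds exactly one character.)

Trace insertions, counting only characters that open a new branch:
  "nsn" → 3 new (n, s, n)
  "knfnsk" → 6 new (k, n, f, n, s, k)
  "knfnvk" → prefix "knfn" already present; 2 new (v, k)
  "ns" → prefix "ns" already present; 0 new (none)
Total nodes = 3 + 6 + 2 + 0 = 11

11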